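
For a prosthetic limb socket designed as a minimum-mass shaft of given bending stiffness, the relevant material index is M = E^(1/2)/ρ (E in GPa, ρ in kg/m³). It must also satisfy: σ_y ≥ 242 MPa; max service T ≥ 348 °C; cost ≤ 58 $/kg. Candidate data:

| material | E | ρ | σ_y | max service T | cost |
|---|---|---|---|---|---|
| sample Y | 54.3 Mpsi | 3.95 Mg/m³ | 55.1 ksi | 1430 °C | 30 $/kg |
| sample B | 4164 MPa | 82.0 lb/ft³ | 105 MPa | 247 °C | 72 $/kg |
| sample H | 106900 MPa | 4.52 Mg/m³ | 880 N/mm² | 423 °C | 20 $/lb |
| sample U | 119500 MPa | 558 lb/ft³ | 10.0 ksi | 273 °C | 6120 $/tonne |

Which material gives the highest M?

Screen on constraints: σ_y ≥ 242 MPa; max service T ≥ 348 °C; cost ≤ 58 $/kg. Survivors: sample Y, sample H.
In SI units:
  sample Y: E = 374.4 GPa, ρ = 3950 kg/m³
  sample H: E = 106.9 GPa, ρ = 4520 kg/m³
  sample Y: M = 4.90×10⁻³
  sample H: M = 2.29×10⁻³
Sample Y has the largest M.

sample Y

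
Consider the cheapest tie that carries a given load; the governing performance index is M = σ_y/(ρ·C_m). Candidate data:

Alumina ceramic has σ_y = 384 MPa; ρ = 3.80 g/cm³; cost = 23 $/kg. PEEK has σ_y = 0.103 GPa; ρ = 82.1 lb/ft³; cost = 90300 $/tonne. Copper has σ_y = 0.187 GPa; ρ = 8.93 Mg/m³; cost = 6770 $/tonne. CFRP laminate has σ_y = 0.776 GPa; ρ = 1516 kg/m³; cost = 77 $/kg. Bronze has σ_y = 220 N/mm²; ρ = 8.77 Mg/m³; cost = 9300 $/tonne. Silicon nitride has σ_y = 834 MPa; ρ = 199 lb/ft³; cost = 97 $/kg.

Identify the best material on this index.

CFRP laminate

After converting to SI:
  alumina ceramic: σ_y = 384.0 MPa, ρ = 3800 kg/m³, cost = 23.00 $/kg
  PEEK: σ_y = 103.0 MPa, ρ = 1315 kg/m³, cost = 90.30 $/kg
  copper: σ_y = 187.0 MPa, ρ = 8930 kg/m³, cost = 6.770 $/kg
  CFRP laminate: σ_y = 776.0 MPa, ρ = 1516 kg/m³, cost = 77.00 $/kg
  bronze: σ_y = 220.0 MPa, ρ = 8770 kg/m³, cost = 9.300 $/kg
  silicon nitride: σ_y = 834.0 MPa, ρ = 3188 kg/m³, cost = 97.00 $/kg
  CFRP laminate: M = 6.65 kN·m per $
  alumina ceramic: M = 4.39 kN·m per $
  copper: M = 3.09 kN·m per $
  bronze: M = 2.70 kN·m per $
  silicon nitride: M = 2.70 kN·m per $
  PEEK: M = 0.867 kN·m per $
CFRP laminate ranks first.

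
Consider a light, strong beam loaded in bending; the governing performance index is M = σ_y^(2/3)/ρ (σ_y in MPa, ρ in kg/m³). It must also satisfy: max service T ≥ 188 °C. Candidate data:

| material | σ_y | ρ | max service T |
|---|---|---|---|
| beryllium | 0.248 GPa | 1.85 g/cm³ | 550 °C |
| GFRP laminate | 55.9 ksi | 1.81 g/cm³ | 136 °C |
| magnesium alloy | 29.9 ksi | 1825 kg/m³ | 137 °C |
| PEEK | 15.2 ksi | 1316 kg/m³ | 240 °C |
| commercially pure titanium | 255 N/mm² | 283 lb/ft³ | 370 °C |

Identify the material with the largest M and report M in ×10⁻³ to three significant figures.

Screen on constraints: max service T ≥ 188 °C. Survivors: beryllium, PEEK, commercially pure titanium.
Putting every candidate on a common basis:
  beryllium: σ_y = 248.0 MPa, ρ = 1850 kg/m³
  PEEK: σ_y = 104.8 MPa, ρ = 1316 kg/m³
  commercially pure titanium: σ_y = 255.0 MPa, ρ = 4533 kg/m³
  beryllium: M = 21.3×10⁻³
  PEEK: M = 16.9×10⁻³
  commercially pure titanium: M = 8.87×10⁻³
Beryllium has the largest M.

beryllium, M = 21.3×10⁻³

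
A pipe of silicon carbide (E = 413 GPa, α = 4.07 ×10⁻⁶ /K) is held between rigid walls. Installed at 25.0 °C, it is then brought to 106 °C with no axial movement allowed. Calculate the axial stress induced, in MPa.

ΔT = 81.00 K. Constrained thermal stress σ = E·α·ΔT = 413.0×10³ MPa × 4.07×10⁻⁶ × 81.00 = 136 MPa (compressive).

136 MPa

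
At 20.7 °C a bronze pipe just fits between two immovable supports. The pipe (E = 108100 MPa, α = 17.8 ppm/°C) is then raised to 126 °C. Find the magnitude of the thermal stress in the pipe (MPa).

203 MPa

E = 108100 MPa = 108.1 GPa.
ΔT = 105.3 K. Constrained thermal stress σ = E·α·ΔT = 108.1×10³ MPa × 17.8×10⁻⁶ × 105.3 = 203 MPa (compressive).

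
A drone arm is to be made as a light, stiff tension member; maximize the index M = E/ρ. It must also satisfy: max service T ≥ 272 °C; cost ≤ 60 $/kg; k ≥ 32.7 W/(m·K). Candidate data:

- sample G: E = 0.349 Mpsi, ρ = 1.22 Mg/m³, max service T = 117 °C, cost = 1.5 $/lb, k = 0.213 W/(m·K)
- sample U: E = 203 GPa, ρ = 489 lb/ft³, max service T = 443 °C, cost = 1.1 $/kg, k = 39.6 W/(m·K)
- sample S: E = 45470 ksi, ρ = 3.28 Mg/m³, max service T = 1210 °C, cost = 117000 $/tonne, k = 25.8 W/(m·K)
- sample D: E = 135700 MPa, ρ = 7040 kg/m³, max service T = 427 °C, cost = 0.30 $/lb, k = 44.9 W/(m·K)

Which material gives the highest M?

Screen on constraints: max service T ≥ 272 °C; cost ≤ 60 $/kg; k ≥ 32.7 W/(m·K). Survivors: sample U, sample D.
Putting every candidate on a common basis:
  sample U: E = 203.0 GPa, ρ = 7833 kg/m³
  sample D: E = 135.7 GPa, ρ = 7040 kg/m³
  sample U: M = 25.9 MN·m/kg
  sample D: M = 19.3 MN·m/kg
Sample U ranks first.

sample U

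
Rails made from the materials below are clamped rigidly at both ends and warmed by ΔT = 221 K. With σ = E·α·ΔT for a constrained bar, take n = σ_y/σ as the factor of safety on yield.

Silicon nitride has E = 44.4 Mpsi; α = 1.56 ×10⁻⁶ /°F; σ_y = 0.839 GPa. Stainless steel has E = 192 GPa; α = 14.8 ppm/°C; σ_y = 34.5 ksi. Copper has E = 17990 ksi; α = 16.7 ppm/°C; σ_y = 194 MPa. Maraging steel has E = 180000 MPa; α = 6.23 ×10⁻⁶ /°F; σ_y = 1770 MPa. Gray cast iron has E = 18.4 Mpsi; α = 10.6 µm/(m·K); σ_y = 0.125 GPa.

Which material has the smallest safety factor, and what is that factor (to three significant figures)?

stainless steel, n = 0.379

In consistent units (E in GPa, α in ×10⁻⁶/K, σ_y in MPa):
  silicon nitride: E = 306.1, α = 2.81, σ_y = 839.0 → σ = 190 MPa, n = 4.42
  stainless steel: E = 192.0, α = 14.8, σ_y = 237.9 → σ = 628 MPa, n = 0.379
  copper: E = 124.0, α = 16.7, σ_y = 194.0 → σ = 458 MPa, n = 0.424
  maraging steel: E = 180.0, α = 11.2, σ_y = 1770 → σ = 446 MPa, n = 3.97
  gray cast iron: E = 126.9, α = 10.6, σ_y = 125.0 → σ = 297 MPa, n = 0.421
The minimum is stainless steel at n = 0.379.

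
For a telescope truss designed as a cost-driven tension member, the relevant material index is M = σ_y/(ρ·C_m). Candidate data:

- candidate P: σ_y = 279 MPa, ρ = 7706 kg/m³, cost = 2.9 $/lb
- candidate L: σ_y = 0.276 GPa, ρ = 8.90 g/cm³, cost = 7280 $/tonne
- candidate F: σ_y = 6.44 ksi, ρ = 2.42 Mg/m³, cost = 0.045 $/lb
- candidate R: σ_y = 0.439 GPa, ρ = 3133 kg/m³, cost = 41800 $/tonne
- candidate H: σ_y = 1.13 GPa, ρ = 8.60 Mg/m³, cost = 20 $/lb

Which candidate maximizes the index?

candidate F

Convert each candidate to consistent units, then evaluate M:
  candidate P: σ_y = 279.0 MPa, ρ = 7706 kg/m³, cost = 6.393 $/kg
  candidate L: σ_y = 276.0 MPa, ρ = 8900 kg/m³, cost = 7.280 $/kg
  candidate F: σ_y = 44.40 MPa, ρ = 2420 kg/m³, cost = 0.09921 $/kg
  candidate R: σ_y = 439.0 MPa, ρ = 3133 kg/m³, cost = 41.80 $/kg
  candidate H: σ_y = 1130 MPa, ρ = 8600 kg/m³, cost = 44.09 $/kg
  candidate F: M = 185 kN·m per $
  candidate P: M = 5.66 kN·m per $
  candidate L: M = 4.26 kN·m per $
  candidate R: M = 3.35 kN·m per $
  candidate H: M = 2.98 kN·m per $
Candidate F has the largest M.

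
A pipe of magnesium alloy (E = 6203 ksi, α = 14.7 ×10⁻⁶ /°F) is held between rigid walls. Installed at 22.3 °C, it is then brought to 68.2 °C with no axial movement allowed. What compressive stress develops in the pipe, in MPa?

51.9 MPa

E = 6203 ksi = 42.77 GPa.
α = 14.7×10⁻⁶/°F × 9/5 = 26.5×10⁻⁶/K.
ΔT = 45.90 K. Constrained thermal stress σ = E·α·ΔT = 42.77×10³ MPa × 26.5×10⁻⁶ × 45.90 = 51.9 MPa (compressive).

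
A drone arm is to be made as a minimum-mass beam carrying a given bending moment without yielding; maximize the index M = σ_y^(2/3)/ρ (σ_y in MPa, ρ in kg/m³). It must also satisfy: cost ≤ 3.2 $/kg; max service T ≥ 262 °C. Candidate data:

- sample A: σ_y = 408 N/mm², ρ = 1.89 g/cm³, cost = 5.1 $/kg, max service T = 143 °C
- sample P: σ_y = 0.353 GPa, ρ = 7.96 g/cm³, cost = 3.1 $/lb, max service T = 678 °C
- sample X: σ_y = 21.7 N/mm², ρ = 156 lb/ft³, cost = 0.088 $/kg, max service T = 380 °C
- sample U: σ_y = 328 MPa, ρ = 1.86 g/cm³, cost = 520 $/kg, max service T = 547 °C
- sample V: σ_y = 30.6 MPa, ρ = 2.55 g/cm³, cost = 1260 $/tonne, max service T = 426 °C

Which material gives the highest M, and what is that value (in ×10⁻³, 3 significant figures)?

Screen on constraints: cost ≤ 3.2 $/kg; max service T ≥ 262 °C. Survivors: sample X, sample V.
Putting every candidate on a common basis:
  sample X: σ_y = 21.70 MPa, ρ = 2499 kg/m³
  sample V: σ_y = 30.60 MPa, ρ = 2550 kg/m³
  sample V: M = 3.84×10⁻³
  sample X: M = 3.11×10⁻³
The maximum is for sample V.

sample V, M = 3.84×10⁻³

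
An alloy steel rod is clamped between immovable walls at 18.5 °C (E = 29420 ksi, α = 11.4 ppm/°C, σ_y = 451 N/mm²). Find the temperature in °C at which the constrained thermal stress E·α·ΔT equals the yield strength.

E = 29420 ksi = 202.8 GPa.
σ_y = 451 N/mm² = 451.0 MPa.
E·α·ΔT = 451.0 MPa ⇒ ΔT = 451.0 / (202.8×10³ × 11.4×10⁻⁶) = 195.0 K.
T = 18.5 + 195.0 = 213.5 °C.

214 °C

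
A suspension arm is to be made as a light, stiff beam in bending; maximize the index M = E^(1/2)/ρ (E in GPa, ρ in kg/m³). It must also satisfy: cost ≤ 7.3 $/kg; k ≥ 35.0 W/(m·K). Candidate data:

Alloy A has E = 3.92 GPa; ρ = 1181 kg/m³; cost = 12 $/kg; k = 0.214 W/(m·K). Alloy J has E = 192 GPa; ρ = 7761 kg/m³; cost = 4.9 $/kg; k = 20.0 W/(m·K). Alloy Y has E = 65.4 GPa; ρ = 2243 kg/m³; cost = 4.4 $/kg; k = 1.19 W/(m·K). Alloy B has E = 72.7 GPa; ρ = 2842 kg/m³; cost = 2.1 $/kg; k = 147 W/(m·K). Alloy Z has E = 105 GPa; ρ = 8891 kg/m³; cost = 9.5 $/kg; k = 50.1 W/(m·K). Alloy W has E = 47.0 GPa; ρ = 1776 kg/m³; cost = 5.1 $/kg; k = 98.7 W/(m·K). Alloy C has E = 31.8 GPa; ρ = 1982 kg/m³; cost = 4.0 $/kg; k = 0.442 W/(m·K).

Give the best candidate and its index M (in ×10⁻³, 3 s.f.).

Screen on constraints: cost ≤ 7.3 $/kg; k ≥ 35.0 W/(m·K). Survivors: alloy B, alloy W.
Per-candidate index values:
  alloy W: M = 3.86×10⁻³
  alloy B: M = 3.00×10⁻³
The maximum is for alloy W.

alloy W, M = 3.86×10⁻³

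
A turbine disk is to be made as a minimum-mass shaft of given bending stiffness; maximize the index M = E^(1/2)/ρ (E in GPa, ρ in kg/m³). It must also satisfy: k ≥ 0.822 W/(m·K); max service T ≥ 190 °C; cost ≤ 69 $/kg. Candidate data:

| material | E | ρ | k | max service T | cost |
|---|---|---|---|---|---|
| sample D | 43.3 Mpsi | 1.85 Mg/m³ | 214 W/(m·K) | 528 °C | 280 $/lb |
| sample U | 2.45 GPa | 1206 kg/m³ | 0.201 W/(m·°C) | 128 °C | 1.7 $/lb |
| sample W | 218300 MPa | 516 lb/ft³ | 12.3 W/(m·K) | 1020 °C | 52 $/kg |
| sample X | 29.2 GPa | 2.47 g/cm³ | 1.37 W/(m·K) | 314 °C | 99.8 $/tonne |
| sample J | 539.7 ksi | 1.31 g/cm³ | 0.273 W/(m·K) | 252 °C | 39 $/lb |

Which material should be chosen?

Screen on constraints: k ≥ 0.822 W/(m·K); max service T ≥ 190 °C; cost ≤ 69 $/kg. Survivors: sample W, sample X.
In SI units:
  sample W: E = 218.3 GPa, ρ = 8266 kg/m³
  sample X: E = 29.20 GPa, ρ = 2470 kg/m³
  sample X: M = 2.19×10⁻³
  sample W: M = 1.79×10⁻³
Highest index: sample X.

sample X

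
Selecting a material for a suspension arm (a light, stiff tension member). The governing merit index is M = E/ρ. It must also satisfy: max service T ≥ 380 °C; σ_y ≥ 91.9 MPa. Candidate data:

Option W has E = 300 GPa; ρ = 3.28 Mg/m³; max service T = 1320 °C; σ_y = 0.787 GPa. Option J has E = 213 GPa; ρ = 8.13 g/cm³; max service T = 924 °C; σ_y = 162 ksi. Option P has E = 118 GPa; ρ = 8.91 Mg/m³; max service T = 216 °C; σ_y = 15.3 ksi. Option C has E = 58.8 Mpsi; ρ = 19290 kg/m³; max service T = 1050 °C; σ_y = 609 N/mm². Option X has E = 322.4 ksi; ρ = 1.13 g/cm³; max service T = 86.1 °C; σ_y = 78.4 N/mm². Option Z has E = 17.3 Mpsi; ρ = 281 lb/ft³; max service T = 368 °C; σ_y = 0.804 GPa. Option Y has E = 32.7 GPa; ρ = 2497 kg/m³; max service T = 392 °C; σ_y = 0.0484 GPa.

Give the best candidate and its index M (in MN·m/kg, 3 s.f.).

Screen on constraints: max service T ≥ 380 °C; σ_y ≥ 91.9 MPa. Survivors: option W, option J, option C.
After converting to SI:
  option W: E = 300.0 GPa, ρ = 3280 kg/m³
  option J: E = 213.0 GPa, ρ = 8130 kg/m³
  option C: E = 405.4 GPa, ρ = 19290 kg/m³
  option W: M = 91.5 MN·m/kg
  option J: M = 26.2 MN·m/kg
  option C: M = 21.0 MN·m/kg
Option W ranks first.

option W, M = 91.5 MN·m/kg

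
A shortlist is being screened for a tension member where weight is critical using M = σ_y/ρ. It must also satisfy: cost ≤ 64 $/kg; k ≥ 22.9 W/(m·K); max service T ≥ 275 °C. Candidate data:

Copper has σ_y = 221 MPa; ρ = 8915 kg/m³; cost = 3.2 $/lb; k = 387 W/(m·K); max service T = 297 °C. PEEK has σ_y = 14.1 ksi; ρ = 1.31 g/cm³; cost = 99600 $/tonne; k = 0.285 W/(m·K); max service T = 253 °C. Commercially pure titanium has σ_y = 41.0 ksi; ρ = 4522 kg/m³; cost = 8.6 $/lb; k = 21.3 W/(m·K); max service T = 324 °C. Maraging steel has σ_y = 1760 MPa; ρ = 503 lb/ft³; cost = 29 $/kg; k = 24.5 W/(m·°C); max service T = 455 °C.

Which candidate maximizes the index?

maraging steel

Screen on constraints: cost ≤ 64 $/kg; k ≥ 22.9 W/(m·K); max service T ≥ 275 °C. Survivors: copper, maraging steel.
After converting to SI:
  copper: σ_y = 221.0 MPa, ρ = 8915 kg/m³
  maraging steel: σ_y = 1760 MPa, ρ = 8057 kg/m³
  maraging steel: M = 218 kN·m/kg
  copper: M = 24.8 kN·m/kg
Highest index: maraging steel.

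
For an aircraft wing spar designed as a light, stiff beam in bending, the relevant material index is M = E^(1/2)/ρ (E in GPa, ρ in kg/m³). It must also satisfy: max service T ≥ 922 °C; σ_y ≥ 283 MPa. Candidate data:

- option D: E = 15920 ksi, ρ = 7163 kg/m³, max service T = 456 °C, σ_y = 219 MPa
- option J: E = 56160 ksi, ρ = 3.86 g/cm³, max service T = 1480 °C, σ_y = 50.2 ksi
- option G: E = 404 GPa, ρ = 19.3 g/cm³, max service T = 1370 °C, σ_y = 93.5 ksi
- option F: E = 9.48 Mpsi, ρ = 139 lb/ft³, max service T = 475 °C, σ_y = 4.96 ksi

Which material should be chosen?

Screen on constraints: max service T ≥ 922 °C; σ_y ≥ 283 MPa. Survivors: option J, option G.
Convert each candidate to consistent units, then evaluate M:
  option J: E = 387.2 GPa, ρ = 3860 kg/m³
  option G: E = 404.0 GPa, ρ = 19300 kg/m³
  option J: M = 5.10×10⁻³
  option G: M = 1.04×10⁻³
The maximum is for option J.

option J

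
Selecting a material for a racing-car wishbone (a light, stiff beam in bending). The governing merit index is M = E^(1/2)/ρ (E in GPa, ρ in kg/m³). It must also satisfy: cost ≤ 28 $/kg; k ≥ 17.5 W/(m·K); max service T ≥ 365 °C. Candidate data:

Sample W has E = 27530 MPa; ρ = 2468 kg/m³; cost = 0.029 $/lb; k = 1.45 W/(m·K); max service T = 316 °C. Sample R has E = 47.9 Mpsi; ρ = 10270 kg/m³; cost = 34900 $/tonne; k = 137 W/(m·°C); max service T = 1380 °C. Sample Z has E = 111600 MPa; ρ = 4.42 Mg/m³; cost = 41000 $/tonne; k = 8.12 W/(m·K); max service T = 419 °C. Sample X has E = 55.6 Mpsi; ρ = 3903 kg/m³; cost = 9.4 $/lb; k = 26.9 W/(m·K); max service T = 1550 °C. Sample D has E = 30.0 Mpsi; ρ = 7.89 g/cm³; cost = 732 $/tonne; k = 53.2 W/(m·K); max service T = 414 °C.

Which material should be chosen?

sample X

Screen on constraints: cost ≤ 28 $/kg; k ≥ 17.5 W/(m·K); max service T ≥ 365 °C. Survivors: sample X, sample D.
Normalizing units and computing the index:
  sample X: E = 383.3 GPa, ρ = 3903 kg/m³
  sample D: E = 206.8 GPa, ρ = 7890 kg/m³
  sample X: M = 5.02×10⁻³
  sample D: M = 1.82×10⁻³
Sample X has the largest M.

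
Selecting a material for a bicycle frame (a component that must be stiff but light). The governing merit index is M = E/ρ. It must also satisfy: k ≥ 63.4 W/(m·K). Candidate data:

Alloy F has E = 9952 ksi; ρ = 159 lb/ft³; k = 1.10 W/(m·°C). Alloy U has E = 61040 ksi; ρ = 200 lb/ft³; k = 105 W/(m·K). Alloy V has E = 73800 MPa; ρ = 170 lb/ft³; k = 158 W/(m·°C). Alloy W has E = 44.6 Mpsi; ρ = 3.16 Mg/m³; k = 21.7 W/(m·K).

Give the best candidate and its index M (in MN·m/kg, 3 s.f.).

alloy U, M = 131 MN·m/kg

Screen on constraints: k ≥ 63.4 W/(m·K). Survivors: alloy U, alloy V.
After converting to SI:
  alloy U: E = 420.9 GPa, ρ = 3204 kg/m³
  alloy V: E = 73.80 GPa, ρ = 2723 kg/m³
  alloy U: M = 131 MN·m/kg
  alloy V: M = 27.1 MN·m/kg
The maximum is for alloy U.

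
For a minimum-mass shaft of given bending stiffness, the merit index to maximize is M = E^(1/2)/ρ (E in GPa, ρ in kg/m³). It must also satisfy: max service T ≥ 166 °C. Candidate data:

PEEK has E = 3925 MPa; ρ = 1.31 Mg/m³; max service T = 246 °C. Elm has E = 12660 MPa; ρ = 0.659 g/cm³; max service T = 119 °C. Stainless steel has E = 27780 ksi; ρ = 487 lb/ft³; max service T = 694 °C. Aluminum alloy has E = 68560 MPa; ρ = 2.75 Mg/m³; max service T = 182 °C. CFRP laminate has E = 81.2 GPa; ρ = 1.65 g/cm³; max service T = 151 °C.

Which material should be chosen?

aluminum alloy

Screen on constraints: max service T ≥ 166 °C. Survivors: PEEK, stainless steel, aluminum alloy.
Convert each candidate to consistent units, then evaluate M:
  PEEK: E = 3.925 GPa, ρ = 1310 kg/m³
  stainless steel: E = 191.5 GPa, ρ = 7801 kg/m³
  aluminum alloy: E = 68.56 GPa, ρ = 2750 kg/m³
  aluminum alloy: M = 3.01×10⁻³
  stainless steel: M = 1.77×10⁻³
  PEEK: M = 1.51×10⁻³
Highest index: aluminum alloy.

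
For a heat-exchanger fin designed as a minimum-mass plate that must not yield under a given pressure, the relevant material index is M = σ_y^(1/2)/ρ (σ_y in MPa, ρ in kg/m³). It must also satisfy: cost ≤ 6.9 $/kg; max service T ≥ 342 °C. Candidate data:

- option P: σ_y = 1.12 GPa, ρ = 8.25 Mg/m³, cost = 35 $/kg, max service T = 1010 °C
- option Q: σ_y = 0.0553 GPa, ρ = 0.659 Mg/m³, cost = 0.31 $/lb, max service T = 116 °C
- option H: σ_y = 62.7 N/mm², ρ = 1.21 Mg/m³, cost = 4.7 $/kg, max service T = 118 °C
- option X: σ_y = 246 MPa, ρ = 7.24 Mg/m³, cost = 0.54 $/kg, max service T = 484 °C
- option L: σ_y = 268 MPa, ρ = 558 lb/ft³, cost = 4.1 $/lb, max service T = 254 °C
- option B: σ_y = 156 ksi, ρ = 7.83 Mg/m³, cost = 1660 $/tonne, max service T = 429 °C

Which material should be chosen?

Screen on constraints: cost ≤ 6.9 $/kg; max service T ≥ 342 °C. Survivors: option X, option B.
In SI units:
  option X: σ_y = 246.0 MPa, ρ = 7240 kg/m³
  option B: σ_y = 1076 MPa, ρ = 7830 kg/m³
  option B: M = 4.19×10⁻³
  option X: M = 2.17×10⁻³
Option B has the largest M.

option B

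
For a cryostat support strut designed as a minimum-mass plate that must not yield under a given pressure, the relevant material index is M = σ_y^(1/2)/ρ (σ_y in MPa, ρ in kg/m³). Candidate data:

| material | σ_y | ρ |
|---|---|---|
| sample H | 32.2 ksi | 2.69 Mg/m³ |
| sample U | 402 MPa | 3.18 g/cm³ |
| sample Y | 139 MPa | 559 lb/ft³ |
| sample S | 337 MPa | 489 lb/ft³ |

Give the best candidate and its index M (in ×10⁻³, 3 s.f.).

sample U, M = 6.31×10⁻³

After converting to SI:
  sample H: σ_y = 222.0 MPa, ρ = 2690 kg/m³
  sample U: σ_y = 402.0 MPa, ρ = 3180 kg/m³
  sample Y: σ_y = 139.0 MPa, ρ = 8954 kg/m³
  sample S: σ_y = 337.0 MPa, ρ = 7833 kg/m³
  sample U: M = 6.31×10⁻³
  sample H: M = 5.54×10⁻³
  sample S: M = 2.34×10⁻³
  sample Y: M = 1.32×10⁻³
The maximum is for sample U.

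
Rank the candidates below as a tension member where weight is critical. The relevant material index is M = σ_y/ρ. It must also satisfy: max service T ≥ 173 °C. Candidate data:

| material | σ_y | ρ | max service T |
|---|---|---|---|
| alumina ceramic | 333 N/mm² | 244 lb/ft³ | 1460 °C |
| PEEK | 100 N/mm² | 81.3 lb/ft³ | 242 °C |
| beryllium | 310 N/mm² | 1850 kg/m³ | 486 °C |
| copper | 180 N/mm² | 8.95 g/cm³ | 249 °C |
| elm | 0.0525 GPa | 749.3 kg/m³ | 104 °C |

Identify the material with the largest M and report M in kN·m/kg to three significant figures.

Screen on constraints: max service T ≥ 173 °C. Survivors: alumina ceramic, PEEK, beryllium, copper.
Convert each candidate to consistent units, then evaluate M:
  alumina ceramic: σ_y = 333.0 MPa, ρ = 3909 kg/m³
  PEEK: σ_y = 100.0 MPa, ρ = 1302 kg/m³
  beryllium: σ_y = 310.0 MPa, ρ = 1850 kg/m³
  copper: σ_y = 180.0 MPa, ρ = 8950 kg/m³
  beryllium: M = 168 kN·m/kg
  alumina ceramic: M = 85.2 kN·m/kg
  PEEK: M = 76.8 kN·m/kg
  copper: M = 20.1 kN·m/kg
Beryllium has the largest M.

beryllium, M = 168 kN·m/kg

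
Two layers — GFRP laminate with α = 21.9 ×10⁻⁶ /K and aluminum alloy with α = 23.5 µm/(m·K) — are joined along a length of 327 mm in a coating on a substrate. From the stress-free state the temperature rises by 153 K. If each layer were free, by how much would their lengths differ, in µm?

80.0 µm

Δα = |21.9 − 23.5|×10⁻⁶/K = 1.60×10⁻⁶/K.
ΔL_mismatch = Δα·L·ΔT = 1.60×10⁻⁶ × 327.0 mm × 153.0 K = 80.0 µm.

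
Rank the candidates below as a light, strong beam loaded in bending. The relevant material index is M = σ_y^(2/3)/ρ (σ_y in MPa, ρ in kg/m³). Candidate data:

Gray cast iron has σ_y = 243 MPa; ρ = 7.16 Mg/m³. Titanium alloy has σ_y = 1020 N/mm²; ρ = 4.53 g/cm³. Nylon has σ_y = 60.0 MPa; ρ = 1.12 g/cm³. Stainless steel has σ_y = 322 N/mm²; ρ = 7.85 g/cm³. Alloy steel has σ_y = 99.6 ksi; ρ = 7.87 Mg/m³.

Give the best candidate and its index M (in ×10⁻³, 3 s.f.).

Normalizing units and computing the index:
  gray cast iron: σ_y = 243.0 MPa, ρ = 7160 kg/m³
  titanium alloy: σ_y = 1020 MPa, ρ = 4530 kg/m³
  nylon: σ_y = 60.00 MPa, ρ = 1120 kg/m³
  stainless steel: σ_y = 322.0 MPa, ρ = 7850 kg/m³
  alloy steel: σ_y = 686.7 MPa, ρ = 7870 kg/m³
  titanium alloy: M = 22.4×10⁻³
  nylon: M = 13.7×10⁻³
  alloy steel: M = 9.89×10⁻³
  stainless steel: M = 5.98×10⁻³
  gray cast iron: M = 5.44×10⁻³
Titanium alloy ranks first.

titanium alloy, M = 22.4×10⁻³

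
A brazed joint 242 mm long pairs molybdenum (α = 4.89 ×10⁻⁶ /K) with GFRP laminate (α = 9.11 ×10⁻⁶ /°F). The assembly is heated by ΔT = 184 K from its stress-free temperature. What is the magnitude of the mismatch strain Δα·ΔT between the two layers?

2.12×10⁻³

GFRP laminate: α = 9.11×10⁻⁶/°F × 9/5 = 16.4×10⁻⁶/K.
Δα = |4.89 − 16.4|×10⁻⁶/K = 11.5×10⁻⁶/K.
Mismatch strain = Δα·ΔT = 11.5×10⁻⁶ × 184.0 = 2.12×10⁻³.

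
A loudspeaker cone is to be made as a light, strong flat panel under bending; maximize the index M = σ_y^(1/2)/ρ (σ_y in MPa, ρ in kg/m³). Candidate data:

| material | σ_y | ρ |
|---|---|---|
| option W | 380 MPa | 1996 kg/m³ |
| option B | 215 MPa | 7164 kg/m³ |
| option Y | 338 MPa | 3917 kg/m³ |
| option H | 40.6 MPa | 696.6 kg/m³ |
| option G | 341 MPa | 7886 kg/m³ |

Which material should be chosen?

option W

Computing M directly (units already consistent):
  option W: M = 9.77×10⁻³
  option H: M = 9.15×10⁻³
  option Y: M = 4.69×10⁻³
  option G: M = 2.34×10⁻³
  option B: M = 2.05×10⁻³
Highest index: option W.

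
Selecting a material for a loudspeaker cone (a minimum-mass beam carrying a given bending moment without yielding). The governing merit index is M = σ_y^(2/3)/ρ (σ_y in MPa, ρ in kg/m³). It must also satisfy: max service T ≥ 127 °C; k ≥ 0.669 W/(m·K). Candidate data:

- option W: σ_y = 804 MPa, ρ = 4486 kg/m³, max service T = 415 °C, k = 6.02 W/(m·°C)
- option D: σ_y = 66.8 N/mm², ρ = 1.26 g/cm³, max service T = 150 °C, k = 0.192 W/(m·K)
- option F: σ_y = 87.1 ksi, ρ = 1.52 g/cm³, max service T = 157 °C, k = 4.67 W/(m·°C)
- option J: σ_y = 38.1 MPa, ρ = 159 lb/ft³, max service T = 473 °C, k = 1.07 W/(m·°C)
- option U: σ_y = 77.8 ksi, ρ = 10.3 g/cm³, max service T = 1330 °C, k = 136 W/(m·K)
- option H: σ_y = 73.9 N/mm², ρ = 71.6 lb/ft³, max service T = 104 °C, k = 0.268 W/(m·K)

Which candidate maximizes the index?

Screen on constraints: max service T ≥ 127 °C; k ≥ 0.669 W/(m·K). Survivors: option W, option F, option J, option U.
After converting to SI:
  option W: σ_y = 804.0 MPa, ρ = 4486 kg/m³
  option F: σ_y = 600.5 MPa, ρ = 1520 kg/m³
  option J: σ_y = 38.10 MPa, ρ = 2547 kg/m³
  option U: σ_y = 536.4 MPa, ρ = 10300 kg/m³
  option F: M = 46.8×10⁻³
  option W: M = 19.3×10⁻³
  option U: M = 6.41×10⁻³
  option J: M = 4.45×10⁻³
Option F has the largest M.

option F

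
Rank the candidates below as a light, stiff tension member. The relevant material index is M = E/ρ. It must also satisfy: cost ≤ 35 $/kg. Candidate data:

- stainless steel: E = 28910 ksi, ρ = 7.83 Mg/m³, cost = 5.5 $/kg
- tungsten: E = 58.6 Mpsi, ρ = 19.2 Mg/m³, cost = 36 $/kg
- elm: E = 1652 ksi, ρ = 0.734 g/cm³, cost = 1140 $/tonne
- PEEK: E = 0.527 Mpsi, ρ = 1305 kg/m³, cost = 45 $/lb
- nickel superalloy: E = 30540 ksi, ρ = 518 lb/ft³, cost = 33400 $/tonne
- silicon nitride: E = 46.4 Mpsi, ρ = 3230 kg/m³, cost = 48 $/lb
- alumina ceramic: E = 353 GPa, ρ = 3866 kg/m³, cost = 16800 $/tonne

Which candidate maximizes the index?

Screen on constraints: cost ≤ 35 $/kg. Survivors: stainless steel, elm, nickel superalloy, alumina ceramic.
In SI units:
  stainless steel: E = 199.3 GPa, ρ = 7830 kg/m³
  elm: E = 11.39 GPa, ρ = 734.0 kg/m³
  nickel superalloy: E = 210.6 GPa, ρ = 8298 kg/m³
  alumina ceramic: E = 353.0 GPa, ρ = 3866 kg/m³
  alumina ceramic: M = 91.3 MN·m/kg
  stainless steel: M = 25.5 MN·m/kg
  nickel superalloy: M = 25.4 MN·m/kg
  elm: M = 15.5 MN·m/kg
Alumina ceramic ranks first.

alumina ceramic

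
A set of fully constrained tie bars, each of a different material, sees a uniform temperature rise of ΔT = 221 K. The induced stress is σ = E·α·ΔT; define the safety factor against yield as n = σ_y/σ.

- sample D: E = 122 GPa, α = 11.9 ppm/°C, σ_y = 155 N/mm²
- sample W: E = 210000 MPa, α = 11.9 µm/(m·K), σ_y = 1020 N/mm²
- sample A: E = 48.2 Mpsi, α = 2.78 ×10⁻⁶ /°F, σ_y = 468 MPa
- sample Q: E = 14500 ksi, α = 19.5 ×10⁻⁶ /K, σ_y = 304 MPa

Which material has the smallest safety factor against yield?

sample D

Converting E to GPa, α to ×10⁻⁶/K, σ_y to MPa, then σ and n for each:
  sample D: E = 122.0, α = 11.9, σ_y = 155.0 → σ = 321 MPa, n = 0.483
  sample W: E = 210.0, α = 11.9, σ_y = 1020 → σ = 552 MPa, n = 1.85
  sample A: E = 332.3, α = 5.00, σ_y = 468.0 → σ = 368 MPa, n = 1.27
  sample Q: E = 99.97, α = 19.5, σ_y = 304.0 → σ = 431 MPa, n = 0.706
The minimum is sample D at n = 0.483.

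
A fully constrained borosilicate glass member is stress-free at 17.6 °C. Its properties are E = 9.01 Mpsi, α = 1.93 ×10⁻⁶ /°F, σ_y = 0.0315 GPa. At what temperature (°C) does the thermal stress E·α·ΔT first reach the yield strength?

164 °C

E = 9.01 Mpsi = 62.12 GPa.
α = 1.93×10⁻⁶/°F × 9/5 = 3.47×10⁻⁶/K.
σ_y = 0.0315 GPa = 31.50 MPa.
E·α·ΔT = 31.50 MPa ⇒ ΔT = 31.50 / (62.12×10³ × 3.47×10⁻⁶) = 146.0 K.
T = 17.6 + 146.0 = 163.6 °C.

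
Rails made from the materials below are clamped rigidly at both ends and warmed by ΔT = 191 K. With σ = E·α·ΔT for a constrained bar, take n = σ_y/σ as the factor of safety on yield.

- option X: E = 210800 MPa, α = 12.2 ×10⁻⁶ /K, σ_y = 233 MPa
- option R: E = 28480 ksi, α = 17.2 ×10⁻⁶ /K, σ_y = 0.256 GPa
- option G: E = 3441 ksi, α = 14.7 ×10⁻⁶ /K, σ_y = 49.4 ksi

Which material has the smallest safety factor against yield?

option R

Converting E to GPa, α to ×10⁻⁶/K, σ_y to MPa, then σ and n for each:
  option X: E = 210.8, α = 12.2, σ_y = 233.0 → σ = 491 MPa, n = 0.474
  option R: E = 196.4, α = 17.2, σ_y = 256.0 → σ = 645 MPa, n = 0.397
  option G: E = 23.72, α = 14.7, σ_y = 340.6 → σ = 66.6 MPa, n = 5.11
The minimum is option R at n = 0.397.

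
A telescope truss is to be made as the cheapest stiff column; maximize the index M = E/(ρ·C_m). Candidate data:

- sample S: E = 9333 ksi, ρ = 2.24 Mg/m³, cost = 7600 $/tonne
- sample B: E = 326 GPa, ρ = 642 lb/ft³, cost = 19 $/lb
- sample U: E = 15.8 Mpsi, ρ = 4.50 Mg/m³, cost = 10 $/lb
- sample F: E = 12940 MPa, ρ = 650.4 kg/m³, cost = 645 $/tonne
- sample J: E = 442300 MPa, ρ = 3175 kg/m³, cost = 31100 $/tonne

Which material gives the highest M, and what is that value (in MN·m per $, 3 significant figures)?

sample F, M = 30.8 MN·m per $

Convert each candidate to consistent units, then evaluate M:
  sample S: E = 64.35 GPa, ρ = 2240 kg/m³, cost = 7.600 $/kg
  sample B: E = 326.0 GPa, ρ = 10280 kg/m³, cost = 41.89 $/kg
  sample U: E = 108.9 GPa, ρ = 4500 kg/m³, cost = 22.05 $/kg
  sample F: E = 12.94 GPa, ρ = 650.4 kg/m³, cost = 0.6450 $/kg
  sample J: E = 442.3 GPa, ρ = 3175 kg/m³, cost = 31.10 $/kg
  sample F: M = 30.8 MN·m per $
  sample J: M = 4.48 MN·m per $
  sample S: M = 3.78 MN·m per $
  sample U: M = 1.10 MN·m per $
  sample B: M = 0.757 MN·m per $
The maximum is for sample F.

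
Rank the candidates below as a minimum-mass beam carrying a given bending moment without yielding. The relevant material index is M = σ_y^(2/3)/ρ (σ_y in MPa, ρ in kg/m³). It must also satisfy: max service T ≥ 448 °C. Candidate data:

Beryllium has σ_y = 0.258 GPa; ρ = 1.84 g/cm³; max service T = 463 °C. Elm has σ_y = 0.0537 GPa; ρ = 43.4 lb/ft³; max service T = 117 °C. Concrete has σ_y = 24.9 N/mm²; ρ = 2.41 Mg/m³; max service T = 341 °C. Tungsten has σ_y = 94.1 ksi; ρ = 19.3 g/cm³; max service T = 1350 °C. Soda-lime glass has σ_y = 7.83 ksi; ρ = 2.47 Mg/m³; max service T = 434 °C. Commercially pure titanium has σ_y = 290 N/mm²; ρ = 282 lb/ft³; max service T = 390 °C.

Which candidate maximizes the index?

beryllium

Screen on constraints: max service T ≥ 448 °C. Survivors: beryllium, tungsten.
Normalizing units and computing the index:
  beryllium: σ_y = 258.0 MPa, ρ = 1840 kg/m³
  tungsten: σ_y = 648.8 MPa, ρ = 19300 kg/m³
  beryllium: M = 22.0×10⁻³
  tungsten: M = 3.88×10⁻³
Beryllium has the largest M.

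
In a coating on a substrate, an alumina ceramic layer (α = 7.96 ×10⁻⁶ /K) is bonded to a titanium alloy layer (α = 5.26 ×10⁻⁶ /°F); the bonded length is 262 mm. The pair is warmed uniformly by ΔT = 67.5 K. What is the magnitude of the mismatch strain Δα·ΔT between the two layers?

titanium alloy: α = 5.26×10⁻⁶/°F × 9/5 = 9.47×10⁻⁶/K.
Δα = |7.96 − 9.47|×10⁻⁶/K = 1.51×10⁻⁶/K.
Mismatch strain = Δα·ΔT = 1.51×10⁻⁶ × 67.5 = 1.02×10⁻⁴.

1.02×10⁻⁴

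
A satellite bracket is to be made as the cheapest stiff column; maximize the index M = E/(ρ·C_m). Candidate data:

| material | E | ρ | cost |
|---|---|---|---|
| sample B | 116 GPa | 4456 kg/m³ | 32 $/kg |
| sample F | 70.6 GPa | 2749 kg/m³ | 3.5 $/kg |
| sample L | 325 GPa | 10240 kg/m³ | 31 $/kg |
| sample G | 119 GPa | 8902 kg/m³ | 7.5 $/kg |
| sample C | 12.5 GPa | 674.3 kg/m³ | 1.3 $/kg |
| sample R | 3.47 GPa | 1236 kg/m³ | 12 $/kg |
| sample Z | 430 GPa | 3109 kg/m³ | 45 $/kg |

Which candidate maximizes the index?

sample C

Computing M directly (units already consistent):
  sample C: M = 14.3 MN·m per $
  sample F: M = 7.34 MN·m per $
  sample Z: M = 3.07 MN·m per $
  sample G: M = 1.78 MN·m per $
  sample L: M = 1.02 MN·m per $
  sample B: M = 0.814 MN·m per $
  sample R: M = 0.234 MN·m per $
Sample C ranks first.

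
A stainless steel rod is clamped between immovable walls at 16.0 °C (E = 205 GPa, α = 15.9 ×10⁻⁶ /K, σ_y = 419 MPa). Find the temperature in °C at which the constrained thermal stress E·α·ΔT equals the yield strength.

E·α·ΔT = 419.0 MPa ⇒ ΔT = 419.0 / (205.0×10³ × 15.9×10⁻⁶) = 128.5 K.
T = 16.0 + 128.5 = 144.5 °C.

145 °C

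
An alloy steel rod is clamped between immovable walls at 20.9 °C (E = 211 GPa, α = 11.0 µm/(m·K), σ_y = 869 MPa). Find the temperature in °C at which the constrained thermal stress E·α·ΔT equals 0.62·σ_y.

E·α·ΔT = 538.8 MPa ⇒ ΔT = 538.8 / (211.0×10³ × 11.0×10⁻⁶) = 232.1 K.
T = 20.9 + 232.1 = 253.0 °C.

253 °C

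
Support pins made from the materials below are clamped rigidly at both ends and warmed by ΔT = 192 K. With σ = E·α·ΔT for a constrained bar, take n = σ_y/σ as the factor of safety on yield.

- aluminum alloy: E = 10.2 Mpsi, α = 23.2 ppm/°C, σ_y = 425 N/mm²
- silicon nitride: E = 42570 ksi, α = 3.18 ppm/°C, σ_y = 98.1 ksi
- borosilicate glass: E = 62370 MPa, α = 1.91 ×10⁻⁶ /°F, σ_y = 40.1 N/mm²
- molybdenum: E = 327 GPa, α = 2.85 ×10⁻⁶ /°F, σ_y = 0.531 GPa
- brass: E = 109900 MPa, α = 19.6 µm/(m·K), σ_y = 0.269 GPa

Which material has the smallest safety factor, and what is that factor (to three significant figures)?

With everything in SI (GPa, ×10⁻⁶/K, MPa):
  aluminum alloy: E = 70.33, α = 23.2, σ_y = 425.0 → σ = 313 MPa, n = 1.36
  silicon nitride: E = 293.5, α = 3.18, σ_y = 676.4 → σ = 179 MPa, n = 3.77
  borosilicate glass: E = 62.37, α = 3.44, σ_y = 40.10 → σ = 41.2 MPa, n = 0.974
  molybdenum: E = 327.0, α = 5.13, σ_y = 531.0 → σ = 322 MPa, n = 1.65
  brass: E = 109.9, α = 19.6, σ_y = 269.0 → σ = 414 MPa, n = 0.650
Brass has the lowest safety factor, n = 0.650.

brass, n = 0.650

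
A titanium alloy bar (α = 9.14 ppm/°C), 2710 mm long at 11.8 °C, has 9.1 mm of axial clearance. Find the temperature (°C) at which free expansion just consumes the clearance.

379 °C

α·L₀·ΔT = 9.1 mm ⇒ ΔT = 9.1 / (9.14×10⁻⁶ × 2710.0) = 367.4 K.
T = 11.8 + 367.4 = 379.2 °C.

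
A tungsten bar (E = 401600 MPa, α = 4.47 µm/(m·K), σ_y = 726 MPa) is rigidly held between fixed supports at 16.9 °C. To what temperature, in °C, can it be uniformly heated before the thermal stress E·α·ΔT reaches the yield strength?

421 °C

E = 401600 MPa = 401.6 GPa.
E·α·ΔT = 726.0 MPa ⇒ ΔT = 726.0 / (401.6×10³ × 4.47×10⁻⁶) = 404.4 K.
T = 16.9 + 404.4 = 421.3 °C.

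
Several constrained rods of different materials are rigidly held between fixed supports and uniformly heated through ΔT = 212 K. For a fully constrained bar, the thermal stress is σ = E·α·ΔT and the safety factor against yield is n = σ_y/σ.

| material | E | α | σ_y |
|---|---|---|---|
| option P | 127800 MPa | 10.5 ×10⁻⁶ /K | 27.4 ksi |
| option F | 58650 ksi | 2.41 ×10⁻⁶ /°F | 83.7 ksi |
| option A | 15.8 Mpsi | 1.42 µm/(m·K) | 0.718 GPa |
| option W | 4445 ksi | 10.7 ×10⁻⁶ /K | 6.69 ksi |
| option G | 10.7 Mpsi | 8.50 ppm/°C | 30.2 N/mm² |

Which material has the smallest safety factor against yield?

Converting E to GPa, α to ×10⁻⁶/K, σ_y to MPa, then σ and n for each:
  option P: E = 127.8, α = 10.5, σ_y = 188.9 → σ = 284 MPa, n = 0.664
  option F: E = 404.4, α = 4.34, σ_y = 577.1 → σ = 372 MPa, n = 1.55
  option A: E = 108.9, α = 1.42, σ_y = 718.0 → σ = 32.8 MPa, n = 21.9
  option W: E = 30.65, α = 10.7, σ_y = 46.13 → σ = 69.5 MPa, n = 0.663
  option G: E = 73.77, α = 8.50, σ_y = 30.20 → σ = 133 MPa, n = 0.227
Option G has the lowest safety factor, n = 0.227.

option G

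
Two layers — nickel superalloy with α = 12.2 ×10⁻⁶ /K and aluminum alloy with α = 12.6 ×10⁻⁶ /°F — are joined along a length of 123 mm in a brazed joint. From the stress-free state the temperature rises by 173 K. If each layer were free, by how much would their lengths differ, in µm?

223 µm

aluminum alloy: α = 12.6×10⁻⁶/°F × 9/5 = 22.7×10⁻⁶/K.
Δα = |12.2 − 22.7|×10⁻⁶/K = 10.5×10⁻⁶/K.
ΔL_mismatch = Δα·L·ΔT = 10.5×10⁻⁶ × 123.0 mm × 173.0 K = 223 µm.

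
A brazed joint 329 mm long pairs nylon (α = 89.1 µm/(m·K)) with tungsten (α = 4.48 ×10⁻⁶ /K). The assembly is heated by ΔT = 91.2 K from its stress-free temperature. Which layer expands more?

nylon

α(nylon) = 89.1×10⁻⁶/K vs α(tungsten) = 4.48×10⁻⁶/K.
Higher α expands more for the same ΔT: nylon.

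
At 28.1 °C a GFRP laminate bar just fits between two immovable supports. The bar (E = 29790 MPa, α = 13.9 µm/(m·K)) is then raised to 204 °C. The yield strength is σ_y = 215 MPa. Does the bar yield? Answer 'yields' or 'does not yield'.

does not yield

E = 29790 MPa = 29.79 GPa.
ΔT = 175.9 K. Constrained thermal stress σ = E·α·ΔT = 29.79×10³ MPa × 13.9×10⁻⁶ × 175.9 = 72.8 MPa (compressive).
Compare to σ_y = 215 MPa: σ < σ_y, so it does not yield.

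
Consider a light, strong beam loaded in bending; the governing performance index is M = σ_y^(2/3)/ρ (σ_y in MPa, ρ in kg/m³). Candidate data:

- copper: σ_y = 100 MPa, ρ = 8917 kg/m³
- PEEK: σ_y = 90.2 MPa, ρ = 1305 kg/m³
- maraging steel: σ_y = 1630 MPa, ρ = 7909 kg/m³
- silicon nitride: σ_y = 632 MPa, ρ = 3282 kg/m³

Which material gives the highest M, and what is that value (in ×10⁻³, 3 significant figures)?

Computing M directly (units already consistent):
  silicon nitride: M = 22.4×10⁻³
  maraging steel: M = 17.5×10⁻³
  PEEK: M = 15.4×10⁻³
  copper: M = 2.42×10⁻³
Silicon nitride has the largest M.

silicon nitride, M = 22.4×10⁻³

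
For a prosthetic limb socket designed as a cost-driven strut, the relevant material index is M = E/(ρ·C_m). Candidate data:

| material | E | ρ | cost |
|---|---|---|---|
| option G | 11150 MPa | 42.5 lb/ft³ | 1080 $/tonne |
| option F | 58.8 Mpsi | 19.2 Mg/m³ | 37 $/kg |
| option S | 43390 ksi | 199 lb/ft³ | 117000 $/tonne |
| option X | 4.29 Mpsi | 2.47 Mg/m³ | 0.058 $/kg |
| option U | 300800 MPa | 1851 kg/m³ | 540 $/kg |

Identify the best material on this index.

option X

In SI units:
  option G: E = 11.15 GPa, ρ = 680.8 kg/m³, cost = 1.080 $/kg
  option F: E = 405.4 GPa, ρ = 19200 kg/m³, cost = 37.00 $/kg
  option S: E = 299.2 GPa, ρ = 3188 kg/m³, cost = 117.0 $/kg
  option X: E = 29.58 GPa, ρ = 2470 kg/m³, cost = 0.05800 $/kg
  option U: E = 300.8 GPa, ρ = 1851 kg/m³, cost = 540.0 $/kg
  option X: M = 206 MN·m per $
  option G: M = 15.2 MN·m per $
  option S: M = 0.802 MN·m per $
  option F: M = 0.571 MN·m per $
  option U: M = 0.301 MN·m per $
Highest index: option X.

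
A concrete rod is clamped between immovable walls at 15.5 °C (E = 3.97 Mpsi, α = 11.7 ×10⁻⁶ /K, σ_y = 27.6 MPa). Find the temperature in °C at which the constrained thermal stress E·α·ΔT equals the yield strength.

102 °C

E = 3.97 Mpsi = 27.37 GPa.
E·α·ΔT = 27.60 MPa ⇒ ΔT = 27.60 / (27.37×10³ × 11.7×10⁻⁶) = 86.18 K.
T = 15.5 + 86.18 = 101.7 °C.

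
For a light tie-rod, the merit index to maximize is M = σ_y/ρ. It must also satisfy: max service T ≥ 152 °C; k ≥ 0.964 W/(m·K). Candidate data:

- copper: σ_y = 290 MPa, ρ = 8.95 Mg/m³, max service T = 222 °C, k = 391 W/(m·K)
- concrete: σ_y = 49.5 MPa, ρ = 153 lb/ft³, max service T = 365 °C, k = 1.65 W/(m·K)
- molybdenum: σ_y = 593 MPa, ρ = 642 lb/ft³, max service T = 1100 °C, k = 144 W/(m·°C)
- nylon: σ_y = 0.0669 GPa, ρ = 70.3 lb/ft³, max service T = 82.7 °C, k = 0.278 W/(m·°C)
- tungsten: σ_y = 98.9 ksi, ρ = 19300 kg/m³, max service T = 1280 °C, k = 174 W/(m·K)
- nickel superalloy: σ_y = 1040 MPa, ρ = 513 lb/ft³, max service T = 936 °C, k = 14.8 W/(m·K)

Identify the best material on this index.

Screen on constraints: max service T ≥ 152 °C; k ≥ 0.964 W/(m·K). Survivors: copper, concrete, molybdenum, tungsten, nickel superalloy.
In SI units:
  copper: σ_y = 290.0 MPa, ρ = 8950 kg/m³
  concrete: σ_y = 49.50 MPa, ρ = 2451 kg/m³
  molybdenum: σ_y = 593.0 MPa, ρ = 10280 kg/m³
  tungsten: σ_y = 681.9 MPa, ρ = 19300 kg/m³
  nickel superalloy: σ_y = 1040 MPa, ρ = 8217 kg/m³
  nickel superalloy: M = 127 kN·m/kg
  molybdenum: M = 57.7 kN·m/kg
  tungsten: M = 35.3 kN·m/kg
  copper: M = 32.4 kN·m/kg
  concrete: M = 20.2 kN·m/kg
Nickel superalloy ranks first.

nickel superalloy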